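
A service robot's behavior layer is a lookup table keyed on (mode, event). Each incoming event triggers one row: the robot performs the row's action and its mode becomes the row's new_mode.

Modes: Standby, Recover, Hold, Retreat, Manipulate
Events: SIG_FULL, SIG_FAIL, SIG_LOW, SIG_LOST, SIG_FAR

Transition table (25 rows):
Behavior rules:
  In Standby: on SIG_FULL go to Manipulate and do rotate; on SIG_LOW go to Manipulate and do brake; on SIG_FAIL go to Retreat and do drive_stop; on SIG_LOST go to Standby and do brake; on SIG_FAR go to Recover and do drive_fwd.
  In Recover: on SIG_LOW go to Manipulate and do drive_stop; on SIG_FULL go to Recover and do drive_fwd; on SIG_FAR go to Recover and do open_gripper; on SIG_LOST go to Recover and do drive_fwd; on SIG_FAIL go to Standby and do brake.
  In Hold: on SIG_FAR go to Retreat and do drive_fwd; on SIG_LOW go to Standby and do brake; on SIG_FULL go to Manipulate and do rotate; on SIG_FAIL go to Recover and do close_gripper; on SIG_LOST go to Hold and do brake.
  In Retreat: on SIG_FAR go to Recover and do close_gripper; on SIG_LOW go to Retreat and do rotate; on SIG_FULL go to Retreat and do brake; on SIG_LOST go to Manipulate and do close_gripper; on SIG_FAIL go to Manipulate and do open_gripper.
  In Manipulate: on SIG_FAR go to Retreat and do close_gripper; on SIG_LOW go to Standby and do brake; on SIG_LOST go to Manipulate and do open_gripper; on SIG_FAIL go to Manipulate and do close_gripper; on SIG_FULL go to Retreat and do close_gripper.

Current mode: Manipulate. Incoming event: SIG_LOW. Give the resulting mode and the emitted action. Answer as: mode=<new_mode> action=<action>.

mode=Standby action=brake

current mode = Manipulate; filter table to that mode:
  (Manipulate, SIG_FAR) → (Retreat, close_gripper)
  (Manipulate, SIG_LOW) → (Standby, brake)  ← event matches
  (Manipulate, SIG_LOST) → (Manipulate, open_gripper)
  (Manipulate, SIG_FAIL) → (Manipulate, close_gripper)
  (Manipulate, SIG_FULL) → (Retreat, close_gripper)
event = SIG_LOW selects (Standby, brake)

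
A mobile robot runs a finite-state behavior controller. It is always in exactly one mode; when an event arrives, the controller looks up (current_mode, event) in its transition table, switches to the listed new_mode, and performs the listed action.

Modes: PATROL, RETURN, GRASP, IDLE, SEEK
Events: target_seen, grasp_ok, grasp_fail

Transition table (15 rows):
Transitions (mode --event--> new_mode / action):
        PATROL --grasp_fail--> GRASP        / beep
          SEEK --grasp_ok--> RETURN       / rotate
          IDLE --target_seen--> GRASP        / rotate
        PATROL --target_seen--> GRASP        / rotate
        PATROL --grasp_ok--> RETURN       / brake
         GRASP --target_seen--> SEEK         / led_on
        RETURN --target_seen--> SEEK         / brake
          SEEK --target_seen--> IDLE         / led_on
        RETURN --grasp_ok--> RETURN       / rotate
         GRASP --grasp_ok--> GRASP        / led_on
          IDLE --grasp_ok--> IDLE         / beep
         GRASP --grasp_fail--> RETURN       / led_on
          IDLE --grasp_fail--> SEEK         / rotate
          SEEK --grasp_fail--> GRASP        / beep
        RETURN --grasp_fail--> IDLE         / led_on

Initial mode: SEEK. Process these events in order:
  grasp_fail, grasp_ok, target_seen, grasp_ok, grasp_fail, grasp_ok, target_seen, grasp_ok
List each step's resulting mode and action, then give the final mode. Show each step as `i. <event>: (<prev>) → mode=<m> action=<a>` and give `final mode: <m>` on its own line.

1. grasp_fail: (SEEK) → mode=GRASP action=beep
2. grasp_ok: (GRASP) → mode=GRASP action=led_on
3. target_seen: (GRASP) → mode=SEEK action=led_on
4. grasp_ok: (SEEK) → mode=RETURN action=rotate
5. grasp_fail: (RETURN) → mode=IDLE action=led_on
6. grasp_ok: (IDLE) → mode=IDLE action=beep
7. target_seen: (IDLE) → mode=GRASP action=rotate
8. grasp_ok: (GRASP) → mode=GRASP action=led_on

final mode: GRASP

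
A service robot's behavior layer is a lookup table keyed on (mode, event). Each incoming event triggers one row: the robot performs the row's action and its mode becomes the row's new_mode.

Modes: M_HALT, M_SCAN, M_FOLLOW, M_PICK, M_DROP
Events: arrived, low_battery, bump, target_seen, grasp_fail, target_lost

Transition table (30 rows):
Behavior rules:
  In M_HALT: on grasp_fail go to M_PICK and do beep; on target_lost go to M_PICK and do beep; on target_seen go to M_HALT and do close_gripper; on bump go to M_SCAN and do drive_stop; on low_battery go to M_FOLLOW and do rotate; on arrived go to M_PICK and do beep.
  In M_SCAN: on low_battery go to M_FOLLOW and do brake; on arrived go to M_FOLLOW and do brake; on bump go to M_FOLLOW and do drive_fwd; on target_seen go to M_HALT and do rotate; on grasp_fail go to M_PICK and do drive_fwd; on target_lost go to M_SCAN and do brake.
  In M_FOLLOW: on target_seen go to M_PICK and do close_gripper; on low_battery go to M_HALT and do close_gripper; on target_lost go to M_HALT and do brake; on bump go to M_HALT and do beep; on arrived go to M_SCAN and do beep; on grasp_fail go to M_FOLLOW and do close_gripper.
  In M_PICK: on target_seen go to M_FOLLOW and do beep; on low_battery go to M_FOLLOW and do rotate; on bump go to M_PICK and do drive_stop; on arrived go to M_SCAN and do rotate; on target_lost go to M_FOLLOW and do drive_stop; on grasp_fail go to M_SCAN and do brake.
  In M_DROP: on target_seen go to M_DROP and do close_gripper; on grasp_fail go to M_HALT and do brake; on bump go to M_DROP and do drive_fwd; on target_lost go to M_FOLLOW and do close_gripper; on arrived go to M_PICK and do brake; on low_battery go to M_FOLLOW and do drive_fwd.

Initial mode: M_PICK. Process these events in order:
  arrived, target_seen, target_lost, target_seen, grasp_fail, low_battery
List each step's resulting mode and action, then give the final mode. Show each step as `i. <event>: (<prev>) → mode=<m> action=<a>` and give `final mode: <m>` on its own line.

final mode: M_HALT

1. arrived: (M_PICK) → mode=M_SCAN action=rotate
2. target_seen: (M_SCAN) → mode=M_HALT action=rotate
3. target_lost: (M_HALT) → mode=M_PICK action=beep
4. target_seen: (M_PICK) → mode=M_FOLLOW action=beep
5. grasp_fail: (M_FOLLOW) → mode=M_FOLLOW action=close_gripper
6. low_battery: (M_FOLLOW) → mode=M_HALT action=close_gripper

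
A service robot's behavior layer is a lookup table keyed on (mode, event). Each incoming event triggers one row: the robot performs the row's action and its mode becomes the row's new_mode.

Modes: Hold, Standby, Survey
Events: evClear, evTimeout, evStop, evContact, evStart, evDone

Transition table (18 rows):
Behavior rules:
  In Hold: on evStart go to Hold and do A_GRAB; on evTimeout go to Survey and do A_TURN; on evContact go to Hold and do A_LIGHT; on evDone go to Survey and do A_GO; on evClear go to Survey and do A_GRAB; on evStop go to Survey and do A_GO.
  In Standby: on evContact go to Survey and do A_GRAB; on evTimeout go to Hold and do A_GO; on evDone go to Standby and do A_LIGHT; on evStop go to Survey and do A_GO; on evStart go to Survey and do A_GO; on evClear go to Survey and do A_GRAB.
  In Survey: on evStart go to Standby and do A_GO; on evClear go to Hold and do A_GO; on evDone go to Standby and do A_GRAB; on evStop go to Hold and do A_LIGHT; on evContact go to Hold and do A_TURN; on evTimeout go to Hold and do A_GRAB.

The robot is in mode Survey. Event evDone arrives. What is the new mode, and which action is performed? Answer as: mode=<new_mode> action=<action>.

mode=Standby action=A_GRAB

current mode = Survey; filter table to that mode:
  (Survey, evStart) → (Standby, A_GO)
  (Survey, evClear) → (Hold, A_GO)
  (Survey, evDone) → (Standby, A_GRAB)  ← event matches
  (Survey, evStop) → (Hold, A_LIGHT)
  (Survey, evContact) → (Hold, A_TURN)
  (Survey, evTimeout) → (Hold, A_GRAB)
event = evDone selects (Standby, A_GRAB)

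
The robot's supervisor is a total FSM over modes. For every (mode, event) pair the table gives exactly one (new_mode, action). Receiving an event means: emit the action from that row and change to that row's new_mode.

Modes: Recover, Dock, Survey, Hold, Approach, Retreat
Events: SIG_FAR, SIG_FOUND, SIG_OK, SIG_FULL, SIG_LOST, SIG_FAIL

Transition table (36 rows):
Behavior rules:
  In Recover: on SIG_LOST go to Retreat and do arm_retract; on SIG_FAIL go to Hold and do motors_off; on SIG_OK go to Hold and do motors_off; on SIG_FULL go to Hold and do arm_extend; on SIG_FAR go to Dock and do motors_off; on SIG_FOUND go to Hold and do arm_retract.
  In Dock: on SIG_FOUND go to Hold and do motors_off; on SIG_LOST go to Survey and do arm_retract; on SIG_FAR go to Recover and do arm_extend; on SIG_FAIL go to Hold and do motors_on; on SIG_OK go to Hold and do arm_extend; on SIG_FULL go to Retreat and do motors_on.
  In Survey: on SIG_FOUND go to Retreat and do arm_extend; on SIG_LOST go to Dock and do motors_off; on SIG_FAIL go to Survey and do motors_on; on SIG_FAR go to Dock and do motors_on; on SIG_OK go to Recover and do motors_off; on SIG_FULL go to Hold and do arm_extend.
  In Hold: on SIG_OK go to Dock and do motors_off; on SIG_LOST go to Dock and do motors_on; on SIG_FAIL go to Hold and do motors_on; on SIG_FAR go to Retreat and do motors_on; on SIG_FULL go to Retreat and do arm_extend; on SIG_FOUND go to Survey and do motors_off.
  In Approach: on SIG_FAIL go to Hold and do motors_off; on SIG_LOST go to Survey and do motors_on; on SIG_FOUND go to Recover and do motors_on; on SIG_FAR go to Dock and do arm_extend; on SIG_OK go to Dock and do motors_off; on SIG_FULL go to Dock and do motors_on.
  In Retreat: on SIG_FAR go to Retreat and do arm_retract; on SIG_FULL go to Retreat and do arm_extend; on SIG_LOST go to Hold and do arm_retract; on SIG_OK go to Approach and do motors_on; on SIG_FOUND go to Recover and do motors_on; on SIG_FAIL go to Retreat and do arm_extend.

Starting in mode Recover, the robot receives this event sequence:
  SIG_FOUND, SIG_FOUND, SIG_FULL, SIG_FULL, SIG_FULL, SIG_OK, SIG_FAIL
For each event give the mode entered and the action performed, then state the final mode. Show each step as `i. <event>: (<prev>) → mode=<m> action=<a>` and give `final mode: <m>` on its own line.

final mode: Hold

1. SIG_FOUND: (Recover) → mode=Hold action=arm_retract
2. SIG_FOUND: (Hold) → mode=Survey action=motors_off
3. SIG_FULL: (Survey) → mode=Hold action=arm_extend
4. SIG_FULL: (Hold) → mode=Retreat action=arm_extend
5. SIG_FULL: (Retreat) → mode=Retreat action=arm_extend
6. SIG_OK: (Retreat) → mode=Approach action=motors_on
7. SIG_FAIL: (Approach) → mode=Hold action=motors_off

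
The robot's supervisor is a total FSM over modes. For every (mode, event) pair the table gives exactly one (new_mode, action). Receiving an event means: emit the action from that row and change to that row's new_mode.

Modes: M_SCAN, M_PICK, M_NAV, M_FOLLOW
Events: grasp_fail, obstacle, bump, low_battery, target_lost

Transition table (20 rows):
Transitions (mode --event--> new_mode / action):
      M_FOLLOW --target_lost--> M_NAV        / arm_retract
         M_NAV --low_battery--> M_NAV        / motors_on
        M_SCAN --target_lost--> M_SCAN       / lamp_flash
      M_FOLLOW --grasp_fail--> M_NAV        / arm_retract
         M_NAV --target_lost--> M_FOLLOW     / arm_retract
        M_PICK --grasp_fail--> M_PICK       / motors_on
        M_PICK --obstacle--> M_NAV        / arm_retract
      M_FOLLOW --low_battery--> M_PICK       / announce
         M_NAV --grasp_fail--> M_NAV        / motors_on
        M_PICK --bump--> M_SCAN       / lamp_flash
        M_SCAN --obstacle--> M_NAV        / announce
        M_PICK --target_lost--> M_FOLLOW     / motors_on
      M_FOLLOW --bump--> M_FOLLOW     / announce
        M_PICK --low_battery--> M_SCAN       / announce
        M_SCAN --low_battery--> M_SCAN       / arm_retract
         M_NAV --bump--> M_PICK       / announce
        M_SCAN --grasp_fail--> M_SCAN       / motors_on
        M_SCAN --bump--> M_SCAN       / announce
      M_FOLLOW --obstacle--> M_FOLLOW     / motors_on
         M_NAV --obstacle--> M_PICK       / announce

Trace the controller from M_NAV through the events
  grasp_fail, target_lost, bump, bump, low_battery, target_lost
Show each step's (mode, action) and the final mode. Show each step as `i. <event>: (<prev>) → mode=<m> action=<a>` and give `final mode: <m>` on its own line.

final mode: M_FOLLOW

1. grasp_fail: (M_NAV) → mode=M_NAV action=motors_on
2. target_lost: (M_NAV) → mode=M_FOLLOW action=arm_retract
3. bump: (M_FOLLOW) → mode=M_FOLLOW action=announce
4. bump: (M_FOLLOW) → mode=M_FOLLOW action=announce
5. low_battery: (M_FOLLOW) → mode=M_PICK action=announce
6. target_lost: (M_PICK) → mode=M_FOLLOW action=motors_on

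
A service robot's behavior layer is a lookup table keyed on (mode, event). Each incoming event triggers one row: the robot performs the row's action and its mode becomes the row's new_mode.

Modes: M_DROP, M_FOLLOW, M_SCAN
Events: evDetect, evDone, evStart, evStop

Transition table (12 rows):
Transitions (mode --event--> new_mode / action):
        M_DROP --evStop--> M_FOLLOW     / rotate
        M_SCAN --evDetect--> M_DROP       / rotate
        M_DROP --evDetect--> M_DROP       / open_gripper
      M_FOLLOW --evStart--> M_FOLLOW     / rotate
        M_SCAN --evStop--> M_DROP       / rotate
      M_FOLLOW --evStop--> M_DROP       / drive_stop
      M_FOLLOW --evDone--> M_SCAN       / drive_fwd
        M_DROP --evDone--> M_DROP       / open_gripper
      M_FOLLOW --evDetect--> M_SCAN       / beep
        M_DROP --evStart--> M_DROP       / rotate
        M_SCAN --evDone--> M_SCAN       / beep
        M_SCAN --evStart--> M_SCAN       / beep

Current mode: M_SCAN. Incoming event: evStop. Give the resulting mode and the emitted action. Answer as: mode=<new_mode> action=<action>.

mode=M_DROP action=rotate

current mode = M_SCAN; filter table to that mode:
  (M_SCAN, evDetect) → (M_DROP, rotate)
  (M_SCAN, evStop) → (M_DROP, rotate)  ← event matches
  (M_SCAN, evDone) → (M_SCAN, beep)
  (M_SCAN, evStart) → (M_SCAN, beep)
event = evStop selects (M_DROP, rotate)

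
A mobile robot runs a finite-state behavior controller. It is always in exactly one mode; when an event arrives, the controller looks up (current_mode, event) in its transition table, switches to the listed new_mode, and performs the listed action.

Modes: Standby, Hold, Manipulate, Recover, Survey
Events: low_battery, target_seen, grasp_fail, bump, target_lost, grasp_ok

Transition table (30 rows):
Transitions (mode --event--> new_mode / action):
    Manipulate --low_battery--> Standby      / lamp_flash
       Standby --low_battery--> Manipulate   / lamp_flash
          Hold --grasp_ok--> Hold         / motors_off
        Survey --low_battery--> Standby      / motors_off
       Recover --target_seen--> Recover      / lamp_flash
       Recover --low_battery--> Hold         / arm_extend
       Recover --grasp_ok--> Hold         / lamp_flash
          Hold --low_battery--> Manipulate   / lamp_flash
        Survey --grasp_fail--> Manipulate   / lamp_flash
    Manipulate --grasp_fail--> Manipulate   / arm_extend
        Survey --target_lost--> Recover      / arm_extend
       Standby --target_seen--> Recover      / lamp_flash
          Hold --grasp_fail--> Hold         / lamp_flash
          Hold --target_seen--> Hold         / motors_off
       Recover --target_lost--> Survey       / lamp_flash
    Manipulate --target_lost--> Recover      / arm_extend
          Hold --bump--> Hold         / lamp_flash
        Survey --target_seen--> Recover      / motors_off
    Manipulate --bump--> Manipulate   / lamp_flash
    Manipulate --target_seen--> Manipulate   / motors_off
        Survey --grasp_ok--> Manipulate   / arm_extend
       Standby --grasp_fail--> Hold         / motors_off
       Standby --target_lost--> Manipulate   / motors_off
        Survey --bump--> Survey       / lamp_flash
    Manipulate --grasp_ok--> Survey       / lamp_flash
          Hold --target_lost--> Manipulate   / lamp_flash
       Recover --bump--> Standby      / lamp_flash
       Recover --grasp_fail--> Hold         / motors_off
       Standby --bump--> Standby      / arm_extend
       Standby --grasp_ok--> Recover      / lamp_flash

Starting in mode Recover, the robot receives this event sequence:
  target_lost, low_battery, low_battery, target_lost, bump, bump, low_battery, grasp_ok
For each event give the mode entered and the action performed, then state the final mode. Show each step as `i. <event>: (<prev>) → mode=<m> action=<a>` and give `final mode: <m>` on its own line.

final mode: Survey

1. target_lost: (Recover) → mode=Survey action=lamp_flash
2. low_battery: (Survey) → mode=Standby action=motors_off
3. low_battery: (Standby) → mode=Manipulate action=lamp_flash
4. target_lost: (Manipulate) → mode=Recover action=arm_extend
5. bump: (Recover) → mode=Standby action=lamp_flash
6. bump: (Standby) → mode=Standby action=arm_extend
7. low_battery: (Standby) → mode=Manipulate action=lamp_flash
8. grasp_ok: (Manipulate) → mode=Survey action=lamp_flash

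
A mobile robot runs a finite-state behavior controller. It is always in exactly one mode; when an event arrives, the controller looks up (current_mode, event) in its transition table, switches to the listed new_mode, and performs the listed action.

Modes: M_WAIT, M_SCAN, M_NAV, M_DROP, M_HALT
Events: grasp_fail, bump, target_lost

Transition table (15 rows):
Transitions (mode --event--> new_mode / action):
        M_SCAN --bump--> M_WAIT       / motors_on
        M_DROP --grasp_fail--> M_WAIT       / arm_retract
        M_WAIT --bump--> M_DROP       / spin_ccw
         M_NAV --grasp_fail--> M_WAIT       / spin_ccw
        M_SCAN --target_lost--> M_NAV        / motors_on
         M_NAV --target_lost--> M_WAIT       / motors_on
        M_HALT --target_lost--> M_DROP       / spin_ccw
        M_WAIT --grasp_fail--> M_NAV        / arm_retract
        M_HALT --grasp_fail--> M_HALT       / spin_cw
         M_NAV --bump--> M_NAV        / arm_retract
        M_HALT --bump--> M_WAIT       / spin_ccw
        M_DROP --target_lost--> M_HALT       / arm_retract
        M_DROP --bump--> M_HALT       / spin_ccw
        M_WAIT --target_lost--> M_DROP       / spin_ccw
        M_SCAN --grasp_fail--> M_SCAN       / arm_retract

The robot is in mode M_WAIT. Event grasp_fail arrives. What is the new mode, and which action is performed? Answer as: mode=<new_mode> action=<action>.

current mode = M_WAIT; filter table to that mode:
  (M_WAIT, bump) → (M_DROP, spin_ccw)
  (M_WAIT, grasp_fail) → (M_NAV, arm_retract)  ← event matches
  (M_WAIT, target_lost) → (M_DROP, spin_ccw)
event = grasp_fail selects (M_NAV, arm_retract)

mode=M_NAV action=arm_retract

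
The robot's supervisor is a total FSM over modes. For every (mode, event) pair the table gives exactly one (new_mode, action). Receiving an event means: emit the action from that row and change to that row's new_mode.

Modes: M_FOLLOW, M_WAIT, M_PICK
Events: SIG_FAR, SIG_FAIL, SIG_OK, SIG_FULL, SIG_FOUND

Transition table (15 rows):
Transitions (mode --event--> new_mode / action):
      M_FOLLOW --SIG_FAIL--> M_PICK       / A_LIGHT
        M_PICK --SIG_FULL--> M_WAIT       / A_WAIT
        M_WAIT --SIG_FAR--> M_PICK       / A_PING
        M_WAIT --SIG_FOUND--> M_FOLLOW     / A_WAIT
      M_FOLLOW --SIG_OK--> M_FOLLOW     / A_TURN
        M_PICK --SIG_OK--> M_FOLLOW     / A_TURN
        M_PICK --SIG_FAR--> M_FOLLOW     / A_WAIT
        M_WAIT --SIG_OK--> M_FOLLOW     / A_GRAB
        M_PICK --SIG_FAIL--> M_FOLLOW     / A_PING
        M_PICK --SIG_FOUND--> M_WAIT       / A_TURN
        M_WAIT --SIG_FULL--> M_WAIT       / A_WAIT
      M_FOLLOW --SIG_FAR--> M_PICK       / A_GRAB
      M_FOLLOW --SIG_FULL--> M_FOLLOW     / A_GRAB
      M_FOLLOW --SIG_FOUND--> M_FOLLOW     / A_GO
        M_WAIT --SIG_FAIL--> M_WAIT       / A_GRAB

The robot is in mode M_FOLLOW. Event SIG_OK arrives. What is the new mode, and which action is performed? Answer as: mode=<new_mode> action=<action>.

current mode = M_FOLLOW; filter table to that mode:
  (M_FOLLOW, SIG_FAIL) → (M_PICK, A_LIGHT)
  (M_FOLLOW, SIG_OK) → (M_FOLLOW, A_TURN)  ← event matches
  (M_FOLLOW, SIG_FAR) → (M_PICK, A_GRAB)
  (M_FOLLOW, SIG_FULL) → (M_FOLLOW, A_GRAB)
  (M_FOLLOW, SIG_FOUND) → (M_FOLLOW, A_GO)
event = SIG_OK selects (M_FOLLOW, A_TURN)

mode=M_FOLLOW action=A_TURN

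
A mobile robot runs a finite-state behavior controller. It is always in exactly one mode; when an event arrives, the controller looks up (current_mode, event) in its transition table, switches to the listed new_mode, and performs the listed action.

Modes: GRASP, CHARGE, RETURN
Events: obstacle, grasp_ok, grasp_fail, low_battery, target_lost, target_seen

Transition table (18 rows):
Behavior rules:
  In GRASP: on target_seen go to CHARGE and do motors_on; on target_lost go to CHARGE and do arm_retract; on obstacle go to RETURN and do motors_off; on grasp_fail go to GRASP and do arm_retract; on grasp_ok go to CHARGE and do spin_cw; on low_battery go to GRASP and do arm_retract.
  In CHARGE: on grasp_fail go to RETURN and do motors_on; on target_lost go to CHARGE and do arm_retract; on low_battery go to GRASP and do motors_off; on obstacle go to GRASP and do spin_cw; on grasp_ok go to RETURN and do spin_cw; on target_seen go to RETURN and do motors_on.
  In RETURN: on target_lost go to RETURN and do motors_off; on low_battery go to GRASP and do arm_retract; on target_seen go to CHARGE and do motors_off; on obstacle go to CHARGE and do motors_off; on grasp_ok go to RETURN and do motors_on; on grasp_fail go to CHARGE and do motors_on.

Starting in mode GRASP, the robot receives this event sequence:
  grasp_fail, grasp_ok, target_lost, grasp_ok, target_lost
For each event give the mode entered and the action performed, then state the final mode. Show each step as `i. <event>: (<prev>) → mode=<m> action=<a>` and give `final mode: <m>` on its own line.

1. grasp_fail: (GRASP) → mode=GRASP action=arm_retract
2. grasp_ok: (GRASP) → mode=CHARGE action=spin_cw
3. target_lost: (CHARGE) → mode=CHARGE action=arm_retract
4. grasp_ok: (CHARGE) → mode=RETURN action=spin_cw
5. target_lost: (RETURN) → mode=RETURN action=motors_off

final mode: RETURN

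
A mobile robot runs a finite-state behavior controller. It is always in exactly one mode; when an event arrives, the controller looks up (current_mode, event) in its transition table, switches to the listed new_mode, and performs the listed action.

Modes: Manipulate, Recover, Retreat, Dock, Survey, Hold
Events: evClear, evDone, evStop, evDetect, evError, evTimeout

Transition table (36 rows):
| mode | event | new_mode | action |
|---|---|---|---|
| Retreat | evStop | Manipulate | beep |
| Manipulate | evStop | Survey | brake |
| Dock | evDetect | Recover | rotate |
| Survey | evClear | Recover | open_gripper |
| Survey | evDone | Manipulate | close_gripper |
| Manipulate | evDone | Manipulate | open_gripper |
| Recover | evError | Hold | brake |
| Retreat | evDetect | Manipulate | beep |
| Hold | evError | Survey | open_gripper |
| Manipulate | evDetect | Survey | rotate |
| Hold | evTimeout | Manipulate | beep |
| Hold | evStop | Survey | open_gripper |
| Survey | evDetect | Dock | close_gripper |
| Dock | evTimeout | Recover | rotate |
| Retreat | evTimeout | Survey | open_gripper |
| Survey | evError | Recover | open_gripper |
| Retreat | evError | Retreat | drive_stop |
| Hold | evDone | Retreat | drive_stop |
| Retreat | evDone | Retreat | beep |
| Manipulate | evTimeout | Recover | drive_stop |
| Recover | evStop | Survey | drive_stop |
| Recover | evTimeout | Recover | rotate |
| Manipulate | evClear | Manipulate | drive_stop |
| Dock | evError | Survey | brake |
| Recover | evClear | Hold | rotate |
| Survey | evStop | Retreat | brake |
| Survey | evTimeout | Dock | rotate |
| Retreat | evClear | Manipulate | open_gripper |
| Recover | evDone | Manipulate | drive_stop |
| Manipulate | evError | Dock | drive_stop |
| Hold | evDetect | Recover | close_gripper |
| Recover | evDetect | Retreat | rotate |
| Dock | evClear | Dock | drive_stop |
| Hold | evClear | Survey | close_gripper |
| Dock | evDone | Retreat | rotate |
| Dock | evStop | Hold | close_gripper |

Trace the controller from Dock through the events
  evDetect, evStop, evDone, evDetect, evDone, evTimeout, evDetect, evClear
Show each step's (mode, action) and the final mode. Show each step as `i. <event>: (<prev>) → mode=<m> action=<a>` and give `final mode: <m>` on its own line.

final mode: Manipulate

1. evDetect: (Dock) → mode=Recover action=rotate
2. evStop: (Recover) → mode=Survey action=drive_stop
3. evDone: (Survey) → mode=Manipulate action=close_gripper
4. evDetect: (Manipulate) → mode=Survey action=rotate
5. evDone: (Survey) → mode=Manipulate action=close_gripper
6. evTimeout: (Manipulate) → mode=Recover action=drive_stop
7. evDetect: (Recover) → mode=Retreat action=rotate
8. evClear: (Retreat) → mode=Manipulate action=open_gripper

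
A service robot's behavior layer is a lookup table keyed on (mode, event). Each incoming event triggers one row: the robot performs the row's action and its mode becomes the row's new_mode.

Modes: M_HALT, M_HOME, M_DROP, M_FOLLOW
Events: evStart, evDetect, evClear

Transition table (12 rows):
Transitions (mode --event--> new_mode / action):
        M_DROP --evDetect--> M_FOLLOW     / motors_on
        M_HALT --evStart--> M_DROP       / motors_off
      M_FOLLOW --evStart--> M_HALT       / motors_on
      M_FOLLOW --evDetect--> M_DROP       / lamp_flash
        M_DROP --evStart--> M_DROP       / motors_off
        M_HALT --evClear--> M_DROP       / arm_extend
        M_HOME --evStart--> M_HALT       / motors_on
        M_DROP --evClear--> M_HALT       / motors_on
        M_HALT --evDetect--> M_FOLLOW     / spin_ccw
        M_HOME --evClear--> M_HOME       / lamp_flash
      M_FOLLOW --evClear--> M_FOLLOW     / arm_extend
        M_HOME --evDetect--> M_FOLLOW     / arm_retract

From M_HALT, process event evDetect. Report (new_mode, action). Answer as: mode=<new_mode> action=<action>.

mode=M_FOLLOW action=spin_ccw

current mode = M_HALT; filter table to that mode:
  (M_HALT, evStart) → (M_DROP, motors_off)
  (M_HALT, evClear) → (M_DROP, arm_extend)
  (M_HALT, evDetect) → (M_FOLLOW, spin_ccw)  ← event matches
event = evDetect selects (M_FOLLOW, spin_ccw)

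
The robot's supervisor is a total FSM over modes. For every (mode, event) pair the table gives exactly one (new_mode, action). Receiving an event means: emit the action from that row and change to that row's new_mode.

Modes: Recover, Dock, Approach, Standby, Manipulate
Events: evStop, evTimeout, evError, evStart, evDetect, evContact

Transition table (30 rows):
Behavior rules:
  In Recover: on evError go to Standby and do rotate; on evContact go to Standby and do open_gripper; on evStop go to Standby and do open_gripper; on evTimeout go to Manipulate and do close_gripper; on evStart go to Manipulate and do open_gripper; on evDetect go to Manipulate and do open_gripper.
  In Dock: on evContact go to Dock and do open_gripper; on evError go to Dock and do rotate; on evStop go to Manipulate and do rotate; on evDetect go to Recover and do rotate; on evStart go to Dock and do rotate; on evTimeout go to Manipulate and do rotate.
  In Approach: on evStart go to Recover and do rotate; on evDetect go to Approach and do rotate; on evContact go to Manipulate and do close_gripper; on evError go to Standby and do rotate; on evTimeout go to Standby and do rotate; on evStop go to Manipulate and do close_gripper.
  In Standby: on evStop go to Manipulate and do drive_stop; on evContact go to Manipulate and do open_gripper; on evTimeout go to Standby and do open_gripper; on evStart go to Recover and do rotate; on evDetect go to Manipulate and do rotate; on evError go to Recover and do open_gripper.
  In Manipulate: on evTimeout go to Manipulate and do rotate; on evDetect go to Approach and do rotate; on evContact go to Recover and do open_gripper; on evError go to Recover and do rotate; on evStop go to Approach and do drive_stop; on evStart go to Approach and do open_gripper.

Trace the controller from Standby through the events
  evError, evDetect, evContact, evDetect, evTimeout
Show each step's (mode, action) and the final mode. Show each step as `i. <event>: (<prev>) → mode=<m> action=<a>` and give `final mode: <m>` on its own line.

final mode: Manipulate

1. evError: (Standby) → mode=Recover action=open_gripper
2. evDetect: (Recover) → mode=Manipulate action=open_gripper
3. evContact: (Manipulate) → mode=Recover action=open_gripper
4. evDetect: (Recover) → mode=Manipulate action=open_gripper
5. evTimeout: (Manipulate) → mode=Manipulate action=rotate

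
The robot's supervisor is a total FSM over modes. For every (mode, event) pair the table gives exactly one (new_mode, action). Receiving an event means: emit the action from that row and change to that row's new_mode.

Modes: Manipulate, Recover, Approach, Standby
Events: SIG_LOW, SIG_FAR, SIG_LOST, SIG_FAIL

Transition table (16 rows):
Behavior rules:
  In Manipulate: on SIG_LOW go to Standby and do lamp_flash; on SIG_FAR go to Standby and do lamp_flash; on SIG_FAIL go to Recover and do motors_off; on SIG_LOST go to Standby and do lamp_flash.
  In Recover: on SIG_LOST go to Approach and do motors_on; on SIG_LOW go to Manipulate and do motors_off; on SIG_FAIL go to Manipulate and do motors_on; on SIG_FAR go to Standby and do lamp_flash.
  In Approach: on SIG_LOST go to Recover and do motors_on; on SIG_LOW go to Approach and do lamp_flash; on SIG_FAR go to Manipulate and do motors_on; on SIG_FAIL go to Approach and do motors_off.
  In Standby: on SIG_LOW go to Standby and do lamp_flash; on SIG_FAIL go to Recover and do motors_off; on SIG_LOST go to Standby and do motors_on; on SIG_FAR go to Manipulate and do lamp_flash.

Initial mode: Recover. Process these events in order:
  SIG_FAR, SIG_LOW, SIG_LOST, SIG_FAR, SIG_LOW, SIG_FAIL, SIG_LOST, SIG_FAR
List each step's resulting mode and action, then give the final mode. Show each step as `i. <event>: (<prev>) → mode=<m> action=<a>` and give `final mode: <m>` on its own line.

1. SIG_FAR: (Recover) → mode=Standby action=lamp_flash
2. SIG_LOW: (Standby) → mode=Standby action=lamp_flash
3. SIG_LOST: (Standby) → mode=Standby action=motors_on
4. SIG_FAR: (Standby) → mode=Manipulate action=lamp_flash
5. SIG_LOW: (Manipulate) → mode=Standby action=lamp_flash
6. SIG_FAIL: (Standby) → mode=Recover action=motors_off
7. SIG_LOST: (Recover) → mode=Approach action=motors_on
8. SIG_FAR: (Approach) → mode=Manipulate action=motors_on

final mode: Manipulate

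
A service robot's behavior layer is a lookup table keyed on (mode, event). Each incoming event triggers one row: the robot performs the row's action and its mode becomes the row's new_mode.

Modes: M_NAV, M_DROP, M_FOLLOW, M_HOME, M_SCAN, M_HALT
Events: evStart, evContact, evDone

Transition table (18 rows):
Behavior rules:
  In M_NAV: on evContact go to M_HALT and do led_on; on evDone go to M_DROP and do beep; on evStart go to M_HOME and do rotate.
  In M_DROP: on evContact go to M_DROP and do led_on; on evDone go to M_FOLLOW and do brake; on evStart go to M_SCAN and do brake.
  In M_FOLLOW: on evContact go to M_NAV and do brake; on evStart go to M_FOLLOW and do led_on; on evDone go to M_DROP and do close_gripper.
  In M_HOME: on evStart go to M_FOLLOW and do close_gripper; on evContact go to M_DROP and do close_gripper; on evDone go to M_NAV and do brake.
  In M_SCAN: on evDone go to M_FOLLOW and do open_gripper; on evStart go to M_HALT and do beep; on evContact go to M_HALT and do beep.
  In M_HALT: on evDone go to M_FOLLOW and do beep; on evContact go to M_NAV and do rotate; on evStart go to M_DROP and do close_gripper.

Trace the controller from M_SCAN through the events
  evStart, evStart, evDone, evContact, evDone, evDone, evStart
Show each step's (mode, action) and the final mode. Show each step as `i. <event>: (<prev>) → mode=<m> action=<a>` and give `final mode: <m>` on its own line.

1. evStart: (M_SCAN) → mode=M_HALT action=beep
2. evStart: (M_HALT) → mode=M_DROP action=close_gripper
3. evDone: (M_DROP) → mode=M_FOLLOW action=brake
4. evContact: (M_FOLLOW) → mode=M_NAV action=brake
5. evDone: (M_NAV) → mode=M_DROP action=beep
6. evDone: (M_DROP) → mode=M_FOLLOW action=brake
7. evStart: (M_FOLLOW) → mode=M_FOLLOW action=led_on

final mode: M_FOLLOW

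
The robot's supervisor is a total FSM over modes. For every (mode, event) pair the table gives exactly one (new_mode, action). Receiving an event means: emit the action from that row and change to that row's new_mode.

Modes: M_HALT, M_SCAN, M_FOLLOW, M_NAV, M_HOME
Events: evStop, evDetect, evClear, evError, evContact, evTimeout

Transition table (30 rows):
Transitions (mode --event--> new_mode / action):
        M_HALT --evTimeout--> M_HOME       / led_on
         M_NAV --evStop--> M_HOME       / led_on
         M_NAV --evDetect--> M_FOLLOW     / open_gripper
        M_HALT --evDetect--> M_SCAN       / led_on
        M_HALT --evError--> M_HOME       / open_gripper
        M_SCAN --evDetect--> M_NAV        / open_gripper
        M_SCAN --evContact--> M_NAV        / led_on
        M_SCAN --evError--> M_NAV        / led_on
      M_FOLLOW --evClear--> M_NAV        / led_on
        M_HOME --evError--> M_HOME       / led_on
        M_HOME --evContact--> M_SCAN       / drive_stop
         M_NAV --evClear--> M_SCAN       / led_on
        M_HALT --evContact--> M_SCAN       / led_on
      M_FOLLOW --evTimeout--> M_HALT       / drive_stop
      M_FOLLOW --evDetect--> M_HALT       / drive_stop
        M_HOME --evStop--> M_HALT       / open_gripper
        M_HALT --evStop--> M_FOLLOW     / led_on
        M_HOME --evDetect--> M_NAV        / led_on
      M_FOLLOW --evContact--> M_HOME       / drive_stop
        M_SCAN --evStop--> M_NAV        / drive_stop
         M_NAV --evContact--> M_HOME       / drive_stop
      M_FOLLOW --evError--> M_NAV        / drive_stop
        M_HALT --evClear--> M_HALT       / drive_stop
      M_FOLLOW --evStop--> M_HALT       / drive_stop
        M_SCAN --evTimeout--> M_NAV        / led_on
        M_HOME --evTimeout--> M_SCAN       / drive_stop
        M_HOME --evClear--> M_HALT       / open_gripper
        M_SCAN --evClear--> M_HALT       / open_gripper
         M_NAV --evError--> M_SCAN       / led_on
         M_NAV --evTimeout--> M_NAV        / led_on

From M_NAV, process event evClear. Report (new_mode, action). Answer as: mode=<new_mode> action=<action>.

mode=M_SCAN action=led_on

current mode = M_NAV; filter table to that mode:
  (M_NAV, evStop) → (M_HOME, led_on)
  (M_NAV, evDetect) → (M_FOLLOW, open_gripper)
  (M_NAV, evClear) → (M_SCAN, led_on)  ← event matches
  (M_NAV, evContact) → (M_HOME, drive_stop)
  (M_NAV, evError) → (M_SCAN, led_on)
  (M_NAV, evTimeout) → (M_NAV, led_on)
event = evClear selects (M_SCAN, led_on)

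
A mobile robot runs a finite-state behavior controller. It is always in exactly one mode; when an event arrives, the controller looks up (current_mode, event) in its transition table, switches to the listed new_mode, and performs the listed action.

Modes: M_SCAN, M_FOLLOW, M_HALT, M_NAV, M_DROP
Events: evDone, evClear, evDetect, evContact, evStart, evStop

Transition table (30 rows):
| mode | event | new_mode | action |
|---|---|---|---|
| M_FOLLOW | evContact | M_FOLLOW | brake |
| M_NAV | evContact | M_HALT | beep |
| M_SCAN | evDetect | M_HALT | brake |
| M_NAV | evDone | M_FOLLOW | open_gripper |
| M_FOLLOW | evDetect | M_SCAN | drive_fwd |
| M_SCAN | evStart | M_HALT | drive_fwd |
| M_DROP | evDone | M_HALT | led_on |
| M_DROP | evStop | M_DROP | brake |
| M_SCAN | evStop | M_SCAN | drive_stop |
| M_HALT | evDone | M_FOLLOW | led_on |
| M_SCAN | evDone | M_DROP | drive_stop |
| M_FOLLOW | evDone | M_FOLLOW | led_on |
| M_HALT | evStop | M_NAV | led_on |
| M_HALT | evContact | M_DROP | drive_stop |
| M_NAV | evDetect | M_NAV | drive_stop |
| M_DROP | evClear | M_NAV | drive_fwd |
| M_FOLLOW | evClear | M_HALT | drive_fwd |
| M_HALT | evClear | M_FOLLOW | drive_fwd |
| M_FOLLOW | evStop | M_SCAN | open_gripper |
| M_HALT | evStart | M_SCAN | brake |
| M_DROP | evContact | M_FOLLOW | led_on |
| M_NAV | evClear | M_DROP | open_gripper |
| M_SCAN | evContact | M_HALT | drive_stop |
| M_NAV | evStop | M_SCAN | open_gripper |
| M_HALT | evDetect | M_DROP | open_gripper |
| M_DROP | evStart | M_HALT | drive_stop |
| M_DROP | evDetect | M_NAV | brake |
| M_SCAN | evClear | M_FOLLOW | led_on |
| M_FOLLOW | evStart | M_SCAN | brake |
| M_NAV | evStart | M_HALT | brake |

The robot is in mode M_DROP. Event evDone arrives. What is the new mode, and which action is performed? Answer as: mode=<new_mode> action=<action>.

mode=M_HALT action=led_on

current mode = M_DROP; filter table to that mode:
  (M_DROP, evDone) → (M_HALT, led_on)  ← event matches
  (M_DROP, evStop) → (M_DROP, brake)
  (M_DROP, evClear) → (M_NAV, drive_fwd)
  (M_DROP, evContact) → (M_FOLLOW, led_on)
  (M_DROP, evStart) → (M_HALT, drive_stop)
  (M_DROP, evDetect) → (M_NAV, brake)
event = evDone selects (M_HALT, led_on)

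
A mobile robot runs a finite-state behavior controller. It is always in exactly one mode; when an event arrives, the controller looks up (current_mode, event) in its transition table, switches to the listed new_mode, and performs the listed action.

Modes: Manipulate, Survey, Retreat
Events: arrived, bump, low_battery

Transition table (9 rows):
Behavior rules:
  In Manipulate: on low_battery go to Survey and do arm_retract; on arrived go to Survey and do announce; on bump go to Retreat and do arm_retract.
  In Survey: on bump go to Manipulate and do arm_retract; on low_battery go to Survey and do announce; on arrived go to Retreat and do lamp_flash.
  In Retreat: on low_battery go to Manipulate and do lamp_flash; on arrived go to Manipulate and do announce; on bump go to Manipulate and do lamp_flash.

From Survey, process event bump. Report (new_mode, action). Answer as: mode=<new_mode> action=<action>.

mode=Manipulate action=arm_retract

current mode = Survey; filter table to that mode:
  (Survey, bump) → (Manipulate, arm_retract)  ← event matches
  (Survey, low_battery) → (Survey, announce)
  (Survey, arrived) → (Retreat, lamp_flash)
event = bump selects (Manipulate, arm_retract)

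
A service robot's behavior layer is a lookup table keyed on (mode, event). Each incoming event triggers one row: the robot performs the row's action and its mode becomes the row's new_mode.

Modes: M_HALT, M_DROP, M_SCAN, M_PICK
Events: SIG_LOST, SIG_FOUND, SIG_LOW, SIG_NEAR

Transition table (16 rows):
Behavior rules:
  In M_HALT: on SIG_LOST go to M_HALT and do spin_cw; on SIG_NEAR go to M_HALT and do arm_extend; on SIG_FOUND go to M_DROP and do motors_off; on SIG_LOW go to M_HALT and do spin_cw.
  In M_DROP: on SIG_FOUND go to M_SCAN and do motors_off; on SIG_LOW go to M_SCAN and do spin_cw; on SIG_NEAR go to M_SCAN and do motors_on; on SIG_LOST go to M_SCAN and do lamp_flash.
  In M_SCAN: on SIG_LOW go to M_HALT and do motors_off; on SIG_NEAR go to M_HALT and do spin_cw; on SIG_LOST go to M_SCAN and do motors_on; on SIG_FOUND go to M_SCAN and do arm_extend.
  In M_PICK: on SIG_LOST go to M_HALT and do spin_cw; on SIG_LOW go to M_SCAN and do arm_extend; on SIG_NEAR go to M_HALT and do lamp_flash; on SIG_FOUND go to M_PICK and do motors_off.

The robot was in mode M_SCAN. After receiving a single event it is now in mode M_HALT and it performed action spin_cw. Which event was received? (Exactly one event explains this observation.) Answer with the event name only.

SIG_NEAR

try SIG_LOST: (M_SCAN, SIG_LOST) → (M_SCAN, motors_on)
try SIG_FOUND: (M_SCAN, SIG_FOUND) → (M_SCAN, arm_extend)
try SIG_LOW: (M_SCAN, SIG_LOW) → (M_HALT, motors_off)
try SIG_NEAR: (M_SCAN, SIG_NEAR) → (M_HALT, spin_cw)  ← matches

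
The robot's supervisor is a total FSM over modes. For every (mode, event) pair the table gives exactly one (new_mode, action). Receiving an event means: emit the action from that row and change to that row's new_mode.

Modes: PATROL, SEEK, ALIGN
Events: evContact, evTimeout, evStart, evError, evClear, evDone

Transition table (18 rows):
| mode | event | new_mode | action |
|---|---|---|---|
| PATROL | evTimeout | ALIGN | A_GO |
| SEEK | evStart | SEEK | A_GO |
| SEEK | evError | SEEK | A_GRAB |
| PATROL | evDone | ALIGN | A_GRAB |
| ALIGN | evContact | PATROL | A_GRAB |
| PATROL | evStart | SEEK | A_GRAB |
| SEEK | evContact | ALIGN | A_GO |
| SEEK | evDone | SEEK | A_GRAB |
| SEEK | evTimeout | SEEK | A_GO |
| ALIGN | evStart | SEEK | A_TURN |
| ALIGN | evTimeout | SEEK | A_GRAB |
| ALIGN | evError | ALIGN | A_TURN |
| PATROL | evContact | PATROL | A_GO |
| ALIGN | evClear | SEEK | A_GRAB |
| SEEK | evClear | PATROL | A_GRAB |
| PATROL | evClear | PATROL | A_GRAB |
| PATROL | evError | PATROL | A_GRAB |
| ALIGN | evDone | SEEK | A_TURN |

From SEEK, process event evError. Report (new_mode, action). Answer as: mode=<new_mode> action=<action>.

current mode = SEEK; filter table to that mode:
  (SEEK, evStart) → (SEEK, A_GO)
  (SEEK, evError) → (SEEK, A_GRAB)  ← event matches
  (SEEK, evContact) → (ALIGN, A_GO)
  (SEEK, evDone) → (SEEK, A_GRAB)
  (SEEK, evTimeout) → (SEEK, A_GO)
  (SEEK, evClear) → (PATROL, A_GRAB)
event = evError selects (SEEK, A_GRAB)

mode=SEEK action=A_GRAB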